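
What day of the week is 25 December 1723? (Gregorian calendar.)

Saturday

Doomsday rule: the anchor day for the 1700s is Sunday. For year 23: 23÷12 = 1 r 11, and 11÷4 = 2, so 1+11+2 = 14.
Sunday + 14 ≡ Sunday — that's 1723's doomsday.
In December the doomsday date is Dec 12.
Dec 25 is 13 days after Dec 12; 13 mod 7 = 6, so Sunday + 6 = Saturday.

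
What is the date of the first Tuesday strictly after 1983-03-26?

March 29, 1983

Mar 26, 1983 is a Saturday.
From Saturday to the next Tuesday is 3 days.
Mar 26, 1983 + 3 = Mar 29, 1983.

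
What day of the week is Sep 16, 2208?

Friday

January 1, 2208 is a Friday.
Jan 1, 2208 → Feb 1, 2208: 31 days (January has 31).
Feb 1, 2208 → Mar 1, 2208: 29 days (February has 29).
Mar 1, 2208 → Apr 1, 2208: 31 days (March has 31).
Apr 1, 2208 → May 1, 2208: 30 days (April has 30).
May 1, 2208 → Jun 1, 2208: 31 days (May has 31).
Jun 1, 2208 → Jul 1, 2208: 30 days (June has 30).
Jul 1, 2208 → Aug 1, 2208: 31 days (July has 31).
Aug 1, 2208 → Sep 1, 2208: 31 days (August has 31).
Sep 1, 2208 → Sep 16, 2208: 15 days.
Total: 259 days.
259 mod 7 = 0, so Friday + 0 = Friday.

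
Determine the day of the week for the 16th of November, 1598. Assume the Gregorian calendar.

Monday

Doomsday rule: the anchor day for the 1500s is Wednesday. For year 98: 98÷12 = 8 r 2, and 2÷4 = 0, so 8+2+0 = 10.
Wednesday + 10 ≡ Saturday — that's 1598's doomsday.
In November the doomsday date is Nov 7.
Nov 16 is 9 days after Nov 7; 9 mod 7 = 2, so Saturday + 2 = Monday.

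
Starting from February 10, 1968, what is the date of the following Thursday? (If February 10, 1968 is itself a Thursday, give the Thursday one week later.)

Feb 10, 1968 is a Saturday.
From Saturday to the next Thursday is 5 days.
Feb 10, 1968 + 5 = Feb 15, 1968.

February 15, 1968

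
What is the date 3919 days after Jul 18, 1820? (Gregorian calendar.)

April 11, 1831

+365 (one year) → Jul 18, 1821 (3554 left).
+365 (one year) → Jul 18, 1822 (3189 left).
+365 (one year) → Jul 18, 1823 (2824 left).
+366 (one year; includes Feb 29, 1824) → Jul 18, 1824 (2458 left).
+365 (one year) → Jul 18, 1825 (2093 left).
+365 (one year) → Jul 18, 1826 (1728 left).
+365 (one year) → Jul 18, 1827 (1363 left).
+366 (one year; includes Feb 29, 1828) → Jul 18, 1828 (997 left).
+365 (one year) → Jul 18, 1829 (632 left).
+365 (one year) → Jul 18, 1830 (267 left).
Jul has 31 days: +14 → Aug 1, 1830 (253 left).
Aug has 31 days: +31 → Sep 1, 1830 (222 left).
Sep has 30 days: +30 → Oct 1, 1830 (192 left).
Oct has 31 days: +31 → Nov 1, 1830 (161 left).
Nov has 30 days: +30 → Dec 1, 1830 (131 left).
Dec has 31 days: +31 → Jan 1, 1831 (100 left).
Jan has 31 days: +31 → Feb 1, 1831 (69 left).
Feb has 28 days: +28 → Mar 1, 1831 (41 left).
Mar has 31 days: +31 → Apr 1, 1831 (10 left).
+10 → Apr 11, 1831.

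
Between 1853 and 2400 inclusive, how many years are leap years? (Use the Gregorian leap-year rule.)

Multiples of 4 in [1853,2400]: 137.
Of those, multiples of 100: 6 (not leap unless ÷400).
Multiples of 400: 2.
Leap years = 137 − 6 + 2 = 133.

133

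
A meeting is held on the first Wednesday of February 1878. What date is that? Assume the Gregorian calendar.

February 1, 1878 is a Friday.
The first Wednesday is therefore February 6 (5 days later).

February 6, 1878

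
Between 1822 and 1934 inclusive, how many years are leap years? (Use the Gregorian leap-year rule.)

27

Multiples of 4 in [1822,1934]: 28.
Of those, multiples of 100: 1 (not leap unless ÷400).
Multiples of 400: 0.
Leap years = 28 − 1 + 0 = 27.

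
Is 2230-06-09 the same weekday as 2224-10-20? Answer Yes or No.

From Oct 20, 2224 to Jun 9, 2230 is 2058 days.
2058 mod 7 = 0, so they are the same weekday.
(Oct 20, 2224 is a Wednesday; Jun 9, 2230 is a Wednesday.)

Yes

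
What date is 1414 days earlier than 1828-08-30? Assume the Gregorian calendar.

−366 (one year; includes Feb 29, 1828) → Aug 30, 1827 (1048 left).
−365 (one year) → Aug 30, 1826 (683 left).
−365 (one year) → Aug 30, 1825 (318 left).
−30 → Jul 31, 1825 (end of Jul, 31 days; 288 left).
−31 → Jun 30, 1825 (end of Jun, 30 days; 257 left).
−30 → May 31, 1825 (end of May, 31 days; 227 left).
−31 → Apr 30, 1825 (end of Apr, 30 days; 196 left).
−30 → Mar 31, 1825 (end of Mar, 31 days; 166 left).
−31 → Feb 28, 1825 (end of Feb, 28 days; 135 left).
−28 → Jan 31, 1825 (end of Jan, 31 days; 107 left).
−31 → Dec 31, 1824 (end of Dec, 31 days; 76 left).
−31 → Nov 30, 1824 (end of Nov, 30 days; 45 left).
−30 → Oct 31, 1824 (end of Oct, 31 days; 15 left).
−15 → Oct 16, 1824.

October 16, 1824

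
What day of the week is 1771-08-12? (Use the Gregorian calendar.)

Monday

Doomsday rule: the anchor day for the 1700s is Sunday. For year 71: 71÷12 = 5 r 11, and 11÷4 = 2, so 5+11+2 = 18.
Sunday + 18 ≡ Thursday — that's 1771's doomsday.
In August the doomsday date is Aug 8.
Aug 12 is 4 days after Aug 8; 4 mod 7 = 4, so Thursday + 4 = Monday.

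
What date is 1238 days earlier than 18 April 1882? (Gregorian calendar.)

−365 (one year) → Apr 18, 1881 (873 left).
−365 (one year) → Apr 18, 1880 (508 left).
−366 (one year; includes Feb 29, 1880) → Apr 18, 1879 (142 left).
−18 → Mar 31, 1879 (end of Mar, 31 days; 124 left).
−31 → Feb 28, 1879 (end of Feb, 28 days; 93 left).
−28 → Jan 31, 1879 (end of Jan, 31 days; 65 left).
−31 → Dec 31, 1878 (end of Dec, 31 days; 34 left).
−31 → Nov 30, 1878 (end of Nov, 30 days; 3 left).
−3 → Nov 27, 1878.

November 27, 1878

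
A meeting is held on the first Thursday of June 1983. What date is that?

June 2, 1983

June 1, 1983 is a Wednesday.
The first Thursday is therefore June 2 (1 days later).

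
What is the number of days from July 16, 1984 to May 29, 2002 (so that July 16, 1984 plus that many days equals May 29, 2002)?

6526

Jul 16, 1984 → Jul 16, 1985: 365 days.
Jul 16, 1985 → Jul 16, 1986: 365 days.
Jul 16, 1986 → Jul 16, 1987: 365 days.
Jul 16, 1987 → Jul 16, 1988: 366 days (Feb 29, 1988 is in that span).
Jul 16, 1988 → Jul 16, 1989: 365 days.
Jul 16, 1989 → Jul 16, 1990: 365 days.
Jul 16, 1990 → Jul 16, 1991: 365 days.
Jul 16, 1991 → Jul 16, 1992: 366 days (Feb 29, 1992 is in that span).
Jul 16, 1992 → Jul 16, 1993: 365 days.
Jul 16, 1993 → Jul 16, 1994: 365 days.
Jul 16, 1994 → Jul 16, 1995: 365 days.
Jul 16, 1995 → Jul 16, 1996: 366 days (Feb 29, 1996 is in that span).
Jul 16, 1996 → Jul 16, 1997: 365 days.
Jul 16, 1997 → Jul 16, 1998: 365 days.
Jul 16, 1998 → Jul 16, 1999: 365 days.
Jul 16, 1999 → Jul 16, 2000: 366 days (Feb 29, 2000 is in that span).
Jul 16, 2000 → Jul 16, 2001: 365 days.
Jul 16, 2001 → Aug 16, 2001: 31 days (July has 31).
Aug 16, 2001 → Sep 16, 2001: 31 days (August has 31).
Sep 16, 2001 → Oct 16, 2001: 30 days (September has 30).
Oct 16, 2001 → Nov 16, 2001: 31 days (October has 31).
Nov 16, 2001 → Dec 16, 2001: 30 days (November has 30).
Dec 16, 2001 → Jan 16, 2002: 31 days (December has 31).
Jan 16, 2002 → Feb 16, 2002: 31 days (January has 31).
Feb 16, 2002 → Mar 16, 2002: 28 days (February has 28).
Mar 16, 2002 → Apr 16, 2002: 31 days (March has 31).
Apr 16, 2002 → May 16, 2002: 30 days (April has 30).
May 16, 2002 → May 29, 2002: 13 days.
Total: 6526 days.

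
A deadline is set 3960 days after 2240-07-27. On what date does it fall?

+365 (one year) → Jul 27, 2241 (3595 left).
+365 (one year) → Jul 27, 2242 (3230 left).
+365 (one year) → Jul 27, 2243 (2865 left).
+366 (one year; includes Feb 29, 2244) → Jul 27, 2244 (2499 left).
+365 (one year) → Jul 27, 2245 (2134 left).
+365 (one year) → Jul 27, 2246 (1769 left).
+365 (one year) → Jul 27, 2247 (1404 left).
+366 (one year; includes Feb 29, 2248) → Jul 27, 2248 (1038 left).
+365 (one year) → Jul 27, 2249 (673 left).
+365 (one year) → Jul 27, 2250 (308 left).
Jul has 31 days: +5 → Aug 1, 2250 (303 left).
Aug has 31 days: +31 → Sep 1, 2250 (272 left).
Sep has 30 days: +30 → Oct 1, 2250 (242 left).
Oct has 31 days: +31 → Nov 1, 2250 (211 left).
Nov has 30 days: +30 → Dec 1, 2250 (181 left).
Dec has 31 days: +31 → Jan 1, 2251 (150 left).
Jan has 31 days: +31 → Feb 1, 2251 (119 left).
Feb has 28 days: +28 → Mar 1, 2251 (91 left).
Mar has 31 days: +31 → Apr 1, 2251 (60 left).
Apr has 30 days: +30 → May 1, 2251 (30 left).
+30 → May 31, 2251.

May 31, 2251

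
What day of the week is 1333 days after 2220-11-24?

Monday

Nov 24, 2220 is a Friday.
1333 mod 7 = 3, so 1333 days after a Friday is Friday + 3 = Monday.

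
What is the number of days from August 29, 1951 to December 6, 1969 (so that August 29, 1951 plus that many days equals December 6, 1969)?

6674

Aug 29, 1951 → Aug 29, 1952: 366 days (Feb 29, 1952 is in that span).
Aug 29, 1952 → Aug 29, 1953: 365 days.
Aug 29, 1953 → Aug 29, 1954: 365 days.
Aug 29, 1954 → Aug 29, 1955: 365 days.
Aug 29, 1955 → Aug 29, 1956: 366 days (Feb 29, 1956 is in that span).
Aug 29, 1956 → Aug 29, 1957: 365 days.
Aug 29, 1957 → Aug 29, 1958: 365 days.
Aug 29, 1958 → Aug 29, 1959: 365 days.
Aug 29, 1959 → Aug 29, 1960: 366 days (Feb 29, 1960 is in that span).
Aug 29, 1960 → Aug 29, 1961: 365 days.
Aug 29, 1961 → Aug 29, 1962: 365 days.
Aug 29, 1962 → Aug 29, 1963: 365 days.
Aug 29, 1963 → Aug 29, 1964: 366 days (Feb 29, 1964 is in that span).
Aug 29, 1964 → Aug 29, 1965: 365 days.
Aug 29, 1965 → Aug 29, 1966: 365 days.
Aug 29, 1966 → Aug 29, 1967: 365 days.
Aug 29, 1967 → Aug 29, 1968: 366 days (Feb 29, 1968 is in that span).
Aug 29, 1968 → Aug 29, 1969: 365 days.
Aug 29, 1969 → Sep 29, 1969: 31 days (August has 31).
Sep 29, 1969 → Oct 29, 1969: 30 days (September has 30).
Oct 29, 1969 → Nov 29, 1969: 31 days (October has 31).
Nov 29, 1969 → Dec 6, 1969: 7 days.
Total: 6674 days.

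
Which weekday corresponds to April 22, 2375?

Tuesday

Doomsday rule: the anchor day for the 2300s is Wednesday. For year 75: 75÷12 = 6 r 3, and 3÷4 = 0, so 6+3+0 = 9.
Wednesday + 9 ≡ Friday — that's 2375's doomsday.
In April the doomsday date is Apr 4.
Apr 22 is 18 days after Apr 4; 18 mod 7 = 4, so Friday + 4 = Tuesday.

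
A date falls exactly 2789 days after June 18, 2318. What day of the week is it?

Friday

First find the weekday of Jun 18, 2318. Doomsday rule: the anchor day for the 2300s is Wednesday. For year 18: 18÷12 = 1 r 6, and 6÷4 = 1, so 1+6+1 = 8.
Wednesday + 8 ≡ Thursday — that's 2318's doomsday.
In June the doomsday date is Jun 6.
Jun 18 is 12 days after Jun 6; 12 mod 7 = 5, so Thursday + 5 = Tuesday.
2789 mod 7 = 3, so 2789 days after a Tuesday is Tuesday + 3 = Friday.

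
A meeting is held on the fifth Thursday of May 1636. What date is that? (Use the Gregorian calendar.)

May 29, 1636

May 1, 1636 is a Thursday.
The first Thursday is therefore May 1 (same day).
The fifth Thursday is 1 + 4×7 = May 29.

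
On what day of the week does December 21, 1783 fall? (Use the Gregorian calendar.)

Doomsday rule: the anchor day for the 1700s is Sunday. For year 83: 83÷12 = 6 r 11, and 11÷4 = 2, so 6+11+2 = 19.
Sunday + 19 ≡ Friday — that's 1783's doomsday.
In December the doomsday date is Dec 12.
Dec 21 is 9 days after Dec 12; 9 mod 7 = 2, so Friday + 2 = Sunday.

Sunday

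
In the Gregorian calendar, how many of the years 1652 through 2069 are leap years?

Multiples of 4 in [1652,2069]: 105.
Of those, multiples of 100: 4 (not leap unless ÷400).
Multiples of 400: 1.
Leap years = 105 − 4 + 1 = 102.

102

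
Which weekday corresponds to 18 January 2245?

Saturday

Doomsday rule: the anchor day for the 2200s is Friday. For year 45: 45÷12 = 3 r 9, and 9÷4 = 2, so 3+9+2 = 14.
Friday + 14 ≡ Friday — that's 2245's doomsday.
In January the doomsday date is Jan 3 (2245 is not a leap year).
Jan 18 is 15 days after Jan 3; 15 mod 7 = 1, so Friday + 1 = Saturday.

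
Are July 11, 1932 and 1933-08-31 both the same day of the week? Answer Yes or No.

From Jul 11, 1932 to Aug 31, 1933 is 416 days.
416 mod 7 = 3, so they are different weekdays.
(Jul 11, 1932 is a Monday; Aug 31, 1933 is a Thursday.)

No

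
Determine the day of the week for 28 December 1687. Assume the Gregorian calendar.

Doomsday rule: the anchor day for the 1600s is Tuesday. For year 87: 87÷12 = 7 r 3, and 3÷4 = 0, so 7+3+0 = 10.
Tuesday + 10 ≡ Friday — that's 1687's doomsday.
In December the doomsday date is Dec 12.
Dec 28 is 16 days after Dec 12; 16 mod 7 = 2, so Friday + 2 = Sunday.

Sunday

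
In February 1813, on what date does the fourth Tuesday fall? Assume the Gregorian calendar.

February 23, 1813

February 1, 1813 is a Monday.
The first Tuesday is therefore February 2 (1 days later).
The fourth Tuesday is 2 + 3×7 = February 23.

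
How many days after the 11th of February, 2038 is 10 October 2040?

Feb 11, 2038 → Feb 11, 2039: 365 days.
Feb 11, 2039 → Feb 11, 2040: 365 days.
Feb 11, 2040 → Mar 11, 2040: 29 days (February has 29).
Mar 11, 2040 → Apr 11, 2040: 31 days (March has 31).
Apr 11, 2040 → May 11, 2040: 30 days (April has 30).
May 11, 2040 → Jun 11, 2040: 31 days (May has 31).
Jun 11, 2040 → Jul 11, 2040: 30 days (June has 30).
Jul 11, 2040 → Aug 11, 2040: 31 days (July has 31).
Aug 11, 2040 → Sep 11, 2040: 31 days (August has 31).
Sep 11, 2040 → Oct 10, 2040: 29 days.
Total: 972 days.

972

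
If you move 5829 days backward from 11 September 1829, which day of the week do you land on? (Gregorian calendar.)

Sunday

First find the weekday of Sep 11, 1829. Doomsday rule: the anchor day for the 1800s is Friday. For year 29: 29÷12 = 2 r 5, and 5÷4 = 1, so 2+5+1 = 8.
Friday + 8 ≡ Saturday — that's 1829's doomsday.
In September the doomsday date is Sep 5.
Sep 11 is 6 days after Sep 5; 6 mod 7 = 6, so Saturday + 6 = Friday.
5829 mod 7 = 5, so 5829 days before a Friday is Friday − 5 = Sunday.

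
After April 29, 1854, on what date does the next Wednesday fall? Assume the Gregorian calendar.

Apr 29, 1854 is a Saturday.
From Saturday to the next Wednesday is 4 days.
Apr 29, 1854 + 4 = May 3, 1854.

May 3, 1854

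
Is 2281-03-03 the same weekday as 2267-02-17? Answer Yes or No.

From Feb 17, 2267 to Mar 3, 2281 is 5128 days.
5128 mod 7 = 4, so they are different weekdays.
(Feb 17, 2267 is a Sunday; Mar 3, 2281 is a Thursday.)

No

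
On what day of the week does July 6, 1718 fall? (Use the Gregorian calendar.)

Doomsday rule: the anchor day for the 1700s is Sunday. For year 18: 18÷12 = 1 r 6, and 6÷4 = 1, so 1+6+1 = 8.
Sunday + 8 ≡ Monday — that's 1718's doomsday.
In July the doomsday date is Jul 11.
Jul 6 is 5 days before Jul 11; 5 mod 7 = 5, so Monday − 5 = Wednesday.

Wednesday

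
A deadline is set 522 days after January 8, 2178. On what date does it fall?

+365 (one year) → Jan 8, 2179 (157 left).
Jan has 31 days: +24 → Feb 1, 2179 (133 left).
Feb has 28 days: +28 → Mar 1, 2179 (105 left).
Mar has 31 days: +31 → Apr 1, 2179 (74 left).
Apr has 30 days: +30 → May 1, 2179 (44 left).
May has 31 days: +31 → Jun 1, 2179 (13 left).
+13 → Jun 14, 2179.

June 14, 2179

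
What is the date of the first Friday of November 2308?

November 1, 2308 is a Sunday.
The first Friday is therefore November 6 (5 days later).

November 6, 2308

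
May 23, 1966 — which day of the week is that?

Doomsday rule: the anchor day for the 1900s is Wednesday. For year 66: 66÷12 = 5 r 6, and 6÷4 = 1, so 5+6+1 = 12.
Wednesday + 12 ≡ Monday — that's 1966's doomsday.
In May the doomsday date is May 9.
May 23 is 14 days after May 9; 14 mod 7 = 0, so Monday + 0 = Monday.

Monday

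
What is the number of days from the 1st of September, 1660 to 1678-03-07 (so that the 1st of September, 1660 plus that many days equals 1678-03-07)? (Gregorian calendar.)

6396

Sep 1, 1660 → Sep 1, 1661: 365 days.
Sep 1, 1661 → Sep 1, 1662: 365 days.
Sep 1, 1662 → Sep 1, 1663: 365 days.
Sep 1, 1663 → Sep 1, 1664: 366 days (Feb 29, 1664 is in that span).
Sep 1, 1664 → Sep 1, 1665: 365 days.
Sep 1, 1665 → Sep 1, 1666: 365 days.
Sep 1, 1666 → Sep 1, 1667: 365 days.
Sep 1, 1667 → Sep 1, 1668: 366 days (Feb 29, 1668 is in that span).
Sep 1, 1668 → Sep 1, 1669: 365 days.
Sep 1, 1669 → Sep 1, 1670: 365 days.
Sep 1, 1670 → Sep 1, 1671: 365 days.
Sep 1, 1671 → Sep 1, 1672: 366 days (Feb 29, 1672 is in that span).
Sep 1, 1672 → Sep 1, 1673: 365 days.
Sep 1, 1673 → Sep 1, 1674: 365 days.
Sep 1, 1674 → Sep 1, 1675: 365 days.
Sep 1, 1675 → Sep 1, 1676: 366 days (Feb 29, 1676 is in that span).
Sep 1, 1676 → Sep 1, 1677: 365 days.
Sep 1, 1677 → Oct 1, 1677: 30 days (September has 30).
Oct 1, 1677 → Nov 1, 1677: 31 days (October has 31).
Nov 1, 1677 → Dec 1, 1677: 30 days (November has 30).
Dec 1, 1677 → Jan 1, 1678: 31 days (December has 31).
Jan 1, 1678 → Feb 1, 1678: 31 days (January has 31).
Feb 1, 1678 → Mar 1, 1678: 28 days (February has 28).
Mar 1, 1678 → Mar 7, 1678: 6 days.
Total: 6396 days.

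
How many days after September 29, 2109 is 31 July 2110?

Sep 29, 2109 → Oct 29, 2109: 30 days (September has 30).
Oct 29, 2109 → Nov 29, 2109: 31 days (October has 31).
Nov 29, 2109 → Dec 29, 2109: 30 days (November has 30).
Dec 29, 2109 → Jan 29, 2110: 31 days (December has 31).
Jan 29, 2110 → Feb 28, 2110: 30 days (January has 31).
Feb 28, 2110 → Mar 28, 2110: 28 days (February has 28).
Mar 28, 2110 → Apr 28, 2110: 31 days (March has 31).
Apr 28, 2110 → May 28, 2110: 30 days (April has 30).
May 28, 2110 → Jun 28, 2110: 31 days (May has 31).
Jun 28, 2110 → Jul 28, 2110: 30 days (June has 30).
Jul 28, 2110 → Jul 31, 2110: 3 days.
Total: 305 days.

305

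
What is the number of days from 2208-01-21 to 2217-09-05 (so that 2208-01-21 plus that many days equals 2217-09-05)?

Jan 21, 2208 → Jan 21, 2209: 366 days (Feb 29, 2208 is in that span).
Jan 21, 2209 → Jan 21, 2210: 365 days.
Jan 21, 2210 → Jan 21, 2211: 365 days.
Jan 21, 2211 → Jan 21, 2212: 365 days.
Jan 21, 2212 → Jan 21, 2213: 366 days (Feb 29, 2212 is in that span).
Jan 21, 2213 → Jan 21, 2214: 365 days.
Jan 21, 2214 → Jan 21, 2215: 365 days.
Jan 21, 2215 → Jan 21, 2216: 365 days.
Jan 21, 2216 → Jan 21, 2217: 366 days (Feb 29, 2216 is in that span).
Jan 21, 2217 → Feb 21, 2217: 31 days (January has 31).
Feb 21, 2217 → Mar 21, 2217: 28 days (February has 28).
Mar 21, 2217 → Apr 21, 2217: 31 days (March has 31).
Apr 21, 2217 → May 21, 2217: 30 days (April has 30).
May 21, 2217 → Jun 21, 2217: 31 days (May has 31).
Jun 21, 2217 → Jul 21, 2217: 30 days (June has 30).
Jul 21, 2217 → Aug 21, 2217: 31 days (July has 31).
Aug 21, 2217 → Sep 5, 2217: 15 days.
Total: 3515 days.

3515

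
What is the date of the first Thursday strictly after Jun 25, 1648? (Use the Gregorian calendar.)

Jun 25, 1648 is a Thursday.
From Thursday to the next Thursday is 7 days.
Jun 25, 1648 + 7 = Jul 2, 1648.

July 2, 1648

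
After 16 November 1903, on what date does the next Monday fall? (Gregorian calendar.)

Nov 16, 1903 is a Monday.
From Monday to the next Monday is 7 days.
Nov 16, 1903 + 7 = Nov 23, 1903.

November 23, 1903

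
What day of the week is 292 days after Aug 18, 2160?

Aug 18, 2160 is a Monday.
292 mod 7 = 5, so 292 days after a Monday is Monday + 5 = Saturday.

Saturday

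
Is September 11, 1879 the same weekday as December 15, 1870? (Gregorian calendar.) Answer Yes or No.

Yes

From Dec 15, 1870 to Sep 11, 1879 is 3192 days.
3192 mod 7 = 0, so they are the same weekday.
(Dec 15, 1870 is a Thursday; Sep 11, 1879 is a Thursday.)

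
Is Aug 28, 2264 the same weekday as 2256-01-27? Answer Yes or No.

Yes

From Jan 27, 2256 to Aug 28, 2264 is 3136 days.
3136 mod 7 = 0, so they are the same weekday.
(Jan 27, 2256 is a Sunday; Aug 28, 2264 is a Sunday.)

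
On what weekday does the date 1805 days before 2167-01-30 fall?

First find the weekday of Jan 30, 2167. Doomsday rule: the anchor day for the 2100s is Sunday. For year 67: 67÷12 = 5 r 7, and 7÷4 = 1, so 5+7+1 = 13.
Sunday + 13 ≡ Saturday — that's 2167's doomsday.
In January the doomsday date is Jan 3 (2167 is not a leap year).
Jan 30 is 27 days after Jan 3; 27 mod 7 = 6, so Saturday + 6 = Friday.
1805 mod 7 = 6, so 1805 days before a Friday is Friday − 6 = Saturday.

Saturday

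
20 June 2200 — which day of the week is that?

Doomsday rule: the anchor day for the 2200s is Friday. For year 00: 0÷12 = 0 r 0, and 0÷4 = 0, so 0+0+0 = 0.
Friday + 0 ≡ Friday — that's 2200's doomsday.
In June the doomsday date is Jun 6.
Jun 20 is 14 days after Jun 6; 14 mod 7 = 0, so Friday + 0 = Friday.

Friday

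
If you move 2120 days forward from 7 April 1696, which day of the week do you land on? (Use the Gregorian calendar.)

Friday

Apr 7, 1696 is a Saturday.
2120 mod 7 = 6, so 2120 days after a Saturday is Saturday + 6 = Friday.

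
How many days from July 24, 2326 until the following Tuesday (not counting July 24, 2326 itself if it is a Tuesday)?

Jul 24, 2326 is a Saturday.
From Saturday to the next Tuesday is 3 days.

3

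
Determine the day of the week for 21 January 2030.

Doomsday rule: the anchor day for the 2000s is Tuesday. For year 30: 30÷12 = 2 r 6, and 6÷4 = 1, so 2+6+1 = 9.
Tuesday + 9 ≡ Thursday — that's 2030's doomsday.
In January the doomsday date is Jan 3 (2030 is not a leap year).
Jan 21 is 18 days after Jan 3; 18 mod 7 = 4, so Thursday + 4 = Monday.

Monday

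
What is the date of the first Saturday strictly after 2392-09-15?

September 19, 2392

Sep 15, 2392 is a Tuesday.
From Tuesday to the next Saturday is 4 days.
Sep 15, 2392 + 4 = Sep 19, 2392.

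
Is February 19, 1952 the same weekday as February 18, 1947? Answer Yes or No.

From Feb 18, 1947 to Feb 19, 1952 is 1827 days.
1827 mod 7 = 0, so they are the same weekday.
(Feb 18, 1947 is a Tuesday; Feb 19, 1952 is a Tuesday.)

Yes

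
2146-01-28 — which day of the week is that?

Friday

Doomsday rule: the anchor day for the 2100s is Sunday. For year 46: 46÷12 = 3 r 10, and 10÷4 = 2, so 3+10+2 = 15.
Sunday + 15 ≡ Monday — that's 2146's doomsday.
In January the doomsday date is Jan 3 (2146 is not a leap year).
Jan 28 is 25 days after Jan 3; 25 mod 7 = 4, so Monday + 4 = Friday.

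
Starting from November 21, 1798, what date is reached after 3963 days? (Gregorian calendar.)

September 28, 1809

+365 (one year) → Nov 21, 1799 (3598 left).
+365 (one year) → Nov 21, 1800 (3233 left).
+365 (one year) → Nov 21, 1801 (2868 left).
+365 (one year) → Nov 21, 1802 (2503 left).
+365 (one year) → Nov 21, 1803 (2138 left).
+366 (one year; includes Feb 29, 1804) → Nov 21, 1804 (1772 left).
+365 (one year) → Nov 21, 1805 (1407 left).
+365 (one year) → Nov 21, 1806 (1042 left).
+365 (one year) → Nov 21, 1807 (677 left).
+366 (one year; includes Feb 29, 1808) → Nov 21, 1808 (311 left).
Nov has 30 days: +10 → Dec 1, 1808 (301 left).
Dec has 31 days: +31 → Jan 1, 1809 (270 left).
Jan has 31 days: +31 → Feb 1, 1809 (239 left).
Feb has 28 days: +28 → Mar 1, 1809 (211 left).
Mar has 31 days: +31 → Apr 1, 1809 (180 left).
Apr has 30 days: +30 → May 1, 1809 (150 left).
May has 31 days: +31 → Jun 1, 1809 (119 left).
Jun has 30 days: +30 → Jul 1, 1809 (89 left).
Jul has 31 days: +31 → Aug 1, 1809 (58 left).
Aug has 31 days: +31 → Sep 1, 1809 (27 left).
+27 → Sep 28, 1809.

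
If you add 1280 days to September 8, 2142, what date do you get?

March 11, 2146

+365 (one year) → Sep 8, 2143 (915 left).
+366 (one year; includes Feb 29, 2144) → Sep 8, 2144 (549 left).
+365 (one year) → Sep 8, 2145 (184 left).
Sep has 30 days: +23 → Oct 1, 2145 (161 left).
Oct has 31 days: +31 → Nov 1, 2145 (130 left).
Nov has 30 days: +30 → Dec 1, 2145 (100 left).
Dec has 31 days: +31 → Jan 1, 2146 (69 left).
Jan has 31 days: +31 → Feb 1, 2146 (38 left).
Feb has 28 days: +28 → Mar 1, 2146 (10 left).
+10 → Mar 11, 2146.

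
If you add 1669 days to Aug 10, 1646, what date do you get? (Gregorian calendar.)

+365 (one year) → Aug 10, 1647 (1304 left).
+366 (one year; includes Feb 29, 1648) → Aug 10, 1648 (938 left).
+365 (one year) → Aug 10, 1649 (573 left).
+365 (one year) → Aug 10, 1650 (208 left).
Aug has 31 days: +22 → Sep 1, 1650 (186 left).
Sep has 30 days: +30 → Oct 1, 1650 (156 left).
Oct has 31 days: +31 → Nov 1, 1650 (125 left).
Nov has 30 days: +30 → Dec 1, 1650 (95 left).
Dec has 31 days: +31 → Jan 1, 1651 (64 left).
Jan has 31 days: +31 → Feb 1, 1651 (33 left).
Feb has 28 days: +28 → Mar 1, 1651 (5 left).
+5 → Mar 6, 1651.

March 6, 1651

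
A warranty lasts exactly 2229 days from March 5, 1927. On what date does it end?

April 11, 1933

+366 (one year; includes Feb 29, 1928) → Mar 5, 1928 (1863 left).
+365 (one year) → Mar 5, 1929 (1498 left).
+365 (one year) → Mar 5, 1930 (1133 left).
+365 (one year) → Mar 5, 1931 (768 left).
+366 (one year; includes Feb 29, 1932) → Mar 5, 1932 (402 left).
+365 (one year) → Mar 5, 1933 (37 left).
Mar has 31 days: +27 → Apr 1, 1933 (10 left).
+10 → Apr 11, 1933.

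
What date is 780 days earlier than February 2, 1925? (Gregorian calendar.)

December 15, 1922

−366 (one year; includes Feb 29, 1924) → Feb 2, 1924 (414 left).
−365 (one year) → Feb 2, 1923 (49 left).
−2 → Jan 31, 1923 (end of Jan, 31 days; 47 left).
−31 → Dec 31, 1922 (end of Dec, 31 days; 16 left).
−16 → Dec 15, 1922.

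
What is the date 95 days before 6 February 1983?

−6 → Jan 31, 1983 (end of Jan, 31 days; 89 left).
−31 → Dec 31, 1982 (end of Dec, 31 days; 58 left).
−31 → Nov 30, 1982 (end of Nov, 30 days; 27 left).
−27 → Nov 3, 1982.

November 3, 1982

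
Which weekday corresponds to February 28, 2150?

Saturday

Doomsday rule: the anchor day for the 2100s is Sunday. For year 50: 50÷12 = 4 r 2, and 2÷4 = 0, so 4+2+0 = 6.
Sunday + 6 ≡ Saturday — that's 2150's doomsday.
In February the doomsday date is Feb 28 (2150 is not a leap year).
Feb 28 is the doomsday itself: Saturday.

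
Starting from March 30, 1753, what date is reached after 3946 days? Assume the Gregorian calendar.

January 18, 1764

+365 (one year) → Mar 30, 1754 (3581 left).
+365 (one year) → Mar 30, 1755 (3216 left).
+366 (one year; includes Feb 29, 1756) → Mar 30, 1756 (2850 left).
+365 (one year) → Mar 30, 1757 (2485 left).
+365 (one year) → Mar 30, 1758 (2120 left).
+365 (one year) → Mar 30, 1759 (1755 left).
+366 (one year; includes Feb 29, 1760) → Mar 30, 1760 (1389 left).
+365 (one year) → Mar 30, 1761 (1024 left).
+365 (one year) → Mar 30, 1762 (659 left).
+365 (one year) → Mar 30, 1763 (294 left).
Mar has 31 days: +2 → Apr 1, 1763 (292 left).
Apr has 30 days: +30 → May 1, 1763 (262 left).
May has 31 days: +31 → Jun 1, 1763 (231 left).
Jun has 30 days: +30 → Jul 1, 1763 (201 left).
Jul has 31 days: +31 → Aug 1, 1763 (170 left).
Aug has 31 days: +31 → Sep 1, 1763 (139 left).
Sep has 30 days: +30 → Oct 1, 1763 (109 left).
Oct has 31 days: +31 → Nov 1, 1763 (78 left).
Nov has 30 days: +30 → Dec 1, 1763 (48 left).
Dec has 31 days: +31 → Jan 1, 1764 (17 left).
+17 → Jan 18, 1764.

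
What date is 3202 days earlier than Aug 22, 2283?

November 15, 2274

−365 (one year) → Aug 22, 2282 (2837 left).
−365 (one year) → Aug 22, 2281 (2472 left).
−365 (one year) → Aug 22, 2280 (2107 left).
−366 (one year; includes Feb 29, 2280) → Aug 22, 2279 (1741 left).
−365 (one year) → Aug 22, 2278 (1376 left).
−365 (one year) → Aug 22, 2277 (1011 left).
−365 (one year) → Aug 22, 2276 (646 left).
−366 (one year; includes Feb 29, 2276) → Aug 22, 2275 (280 left).
−22 → Jul 31, 2275 (end of Jul, 31 days; 258 left).
−31 → Jun 30, 2275 (end of Jun, 30 days; 227 left).
−30 → May 31, 2275 (end of May, 31 days; 197 left).
−31 → Apr 30, 2275 (end of Apr, 30 days; 166 left).
−30 → Mar 31, 2275 (end of Mar, 31 days; 136 left).
−31 → Feb 28, 2275 (end of Feb, 28 days; 105 left).
−28 → Jan 31, 2275 (end of Jan, 31 days; 77 left).
−31 → Dec 31, 2274 (end of Dec, 31 days; 46 left).
−31 → Nov 30, 2274 (end of Nov, 30 days; 15 left).
−15 → Nov 15, 2274.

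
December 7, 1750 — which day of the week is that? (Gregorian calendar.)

Doomsday rule: the anchor day for the 1700s is Sunday. For year 50: 50÷12 = 4 r 2, and 2÷4 = 0, so 4+2+0 = 6.
Sunday + 6 ≡ Saturday — that's 1750's doomsday.
In December the doomsday date is Dec 12.
Dec 7 is 5 days before Dec 12; 5 mod 7 = 5, so Saturday − 5 = Monday.

Monday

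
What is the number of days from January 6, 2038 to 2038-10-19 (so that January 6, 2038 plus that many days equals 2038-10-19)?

286

Jan 6, 2038 → Feb 6, 2038: 31 days (January has 31).
Feb 6, 2038 → Mar 6, 2038: 28 days (February has 28).
Mar 6, 2038 → Apr 6, 2038: 31 days (March has 31).
Apr 6, 2038 → May 6, 2038: 30 days (April has 30).
May 6, 2038 → Jun 6, 2038: 31 days (May has 31).
Jun 6, 2038 → Jul 6, 2038: 30 days (June has 30).
Jul 6, 2038 → Aug 6, 2038: 31 days (July has 31).
Aug 6, 2038 → Sep 6, 2038: 31 days (August has 31).
Sep 6, 2038 → Oct 6, 2038: 30 days (September has 30).
Oct 6, 2038 → Oct 19, 2038: 13 days.
Total: 286 days.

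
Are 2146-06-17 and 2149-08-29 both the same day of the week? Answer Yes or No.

From Jun 17, 2146 to Aug 29, 2149 is 1169 days.
1169 mod 7 = 0, so they are the same weekday.
(Jun 17, 2146 is a Friday; Aug 29, 2149 is a Friday.)

Yes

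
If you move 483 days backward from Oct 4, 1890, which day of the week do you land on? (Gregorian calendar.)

Saturday

First find the weekday of Oct 4, 1890. Doomsday rule: the anchor day for the 1800s is Friday. For year 90: 90÷12 = 7 r 6, and 6÷4 = 1, so 7+6+1 = 14.
Friday + 14 ≡ Friday — that's 1890's doomsday.
In October the doomsday date is Oct 10.
Oct 4 is 6 days before Oct 10; 6 mod 7 = 6, so Friday − 6 = Saturday.
483 mod 7 = 0, so 483 days before a Saturday is Saturday − 0 = Saturday.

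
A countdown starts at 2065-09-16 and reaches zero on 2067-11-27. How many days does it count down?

Sep 16, 2065 → Sep 16, 2066: 365 days.
Sep 16, 2066 → Sep 16, 2067: 365 days.
Sep 16, 2067 → Oct 16, 2067: 30 days (September has 30).
Oct 16, 2067 → Nov 16, 2067: 31 days (October has 31).
Nov 16, 2067 → Nov 27, 2067: 11 days.
Total: 802 days.

802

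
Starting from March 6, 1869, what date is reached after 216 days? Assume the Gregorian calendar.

October 8, 1869

Mar has 31 days: +26 → Apr 1, 1869 (190 left).
Apr has 30 days: +30 → May 1, 1869 (160 left).
May has 31 days: +31 → Jun 1, 1869 (129 left).
Jun has 30 days: +30 → Jul 1, 1869 (99 left).
Jul has 31 days: +31 → Aug 1, 1869 (68 left).
Aug has 31 days: +31 → Sep 1, 1869 (37 left).
Sep has 30 days: +30 → Oct 1, 1869 (7 left).
+7 → Oct 8, 1869.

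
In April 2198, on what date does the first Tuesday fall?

April 1, 2198 is a Sunday.
The first Tuesday is therefore April 3 (2 days later).

April 3, 2198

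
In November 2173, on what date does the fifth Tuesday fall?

November 1, 2173 is a Monday.
The first Tuesday is therefore November 2 (1 days later).
The fifth Tuesday is 2 + 4×7 = November 30.

November 30, 2173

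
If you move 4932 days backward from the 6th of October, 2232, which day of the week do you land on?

Oct 6, 2232 is a Saturday.
4932 mod 7 = 4, so 4932 days before a Saturday is Saturday − 4 = Tuesday.

Tuesday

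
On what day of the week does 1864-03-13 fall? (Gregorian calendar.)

Sunday

Doomsday rule: the anchor day for the 1800s is Friday. For year 64: 64÷12 = 5 r 4, and 4÷4 = 1, so 5+4+1 = 10.
Friday + 10 ≡ Monday — that's 1864's doomsday.
In March the doomsday date is Mar 14.
Mar 13 is 1 day before Mar 14; 1 mod 7 = 1, so Monday − 1 = Sunday.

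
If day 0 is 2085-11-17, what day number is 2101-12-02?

5858

Nov 17, 2085 → Nov 17, 2086: 365 days.
Nov 17, 2086 → Nov 17, 2087: 365 days.
Nov 17, 2087 → Nov 17, 2088: 366 days (Feb 29, 2088 is in that span).
Nov 17, 2088 → Nov 17, 2089: 365 days.
Nov 17, 2089 → Nov 17, 2090: 365 days.
Nov 17, 2090 → Nov 17, 2091: 365 days.
Nov 17, 2091 → Nov 17, 2092: 366 days (Feb 29, 2092 is in that span).
Nov 17, 2092 → Nov 17, 2093: 365 days.
Nov 17, 2093 → Nov 17, 2094: 365 days.
Nov 17, 2094 → Nov 17, 2095: 365 days.
Nov 17, 2095 → Nov 17, 2096: 366 days (Feb 29, 2096 is in that span).
Nov 17, 2096 → Nov 17, 2097: 365 days.
Nov 17, 2097 → Nov 17, 2098: 365 days.
Nov 17, 2098 → Nov 17, 2099: 365 days.
Nov 17, 2099 → Nov 17, 2100: 365 days.
Nov 17, 2100 → Dec 17, 2100: 30 days (November has 30).
Dec 17, 2100 → Jan 17, 2101: 31 days (December has 31).
Jan 17, 2101 → Feb 17, 2101: 31 days (January has 31).
Feb 17, 2101 → Mar 17, 2101: 28 days (February has 28).
Mar 17, 2101 → Apr 17, 2101: 31 days (March has 31).
Apr 17, 2101 → May 17, 2101: 30 days (April has 30).
May 17, 2101 → Jun 17, 2101: 31 days (May has 31).
Jun 17, 2101 → Jul 17, 2101: 30 days (June has 30).
Jul 17, 2101 → Aug 17, 2101: 31 days (July has 31).
Aug 17, 2101 → Sep 17, 2101: 31 days (August has 31).
Sep 17, 2101 → Oct 17, 2101: 30 days (September has 30).
Oct 17, 2101 → Nov 17, 2101: 31 days (October has 31).
Nov 17, 2101 → Dec 2, 2101: 15 days.
Total: 5858 days.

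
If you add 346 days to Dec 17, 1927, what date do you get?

Dec has 31 days: +15 → Jan 1, 1928 (331 left).
Jan has 31 days: +31 → Feb 1, 1928 (300 left).
Feb has 29 days: +29 → Mar 1, 1928 (271 left).
Mar has 31 days: +31 → Apr 1, 1928 (240 left).
Apr has 30 days: +30 → May 1, 1928 (210 left).
May has 31 days: +31 → Jun 1, 1928 (179 left).
Jun has 30 days: +30 → Jul 1, 1928 (149 left).
Jul has 31 days: +31 → Aug 1, 1928 (118 left).
Aug has 31 days: +31 → Sep 1, 1928 (87 left).
Sep has 30 days: +30 → Oct 1, 1928 (57 left).
Oct has 31 days: +31 → Nov 1, 1928 (26 left).
+26 → Nov 27, 1928.

November 27, 1928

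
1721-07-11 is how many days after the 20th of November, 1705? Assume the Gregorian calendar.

Nov 20, 1705 → Nov 20, 1706: 365 days.
Nov 20, 1706 → Nov 20, 1707: 365 days.
Nov 20, 1707 → Nov 20, 1708: 366 days (Feb 29, 1708 is in that span).
Nov 20, 1708 → Nov 20, 1709: 365 days.
Nov 20, 1709 → Nov 20, 1710: 365 days.
Nov 20, 1710 → Nov 20, 1711: 365 days.
Nov 20, 1711 → Nov 20, 1712: 366 days (Feb 29, 1712 is in that span).
Nov 20, 1712 → Nov 20, 1713: 365 days.
Nov 20, 1713 → Nov 20, 1714: 365 days.
Nov 20, 1714 → Nov 20, 1715: 365 days.
Nov 20, 1715 → Nov 20, 1716: 366 days (Feb 29, 1716 is in that span).
Nov 20, 1716 → Nov 20, 1717: 365 days.
Nov 20, 1717 → Nov 20, 1718: 365 days.
Nov 20, 1718 → Nov 20, 1719: 365 days.
Nov 20, 1719 → Nov 20, 1720: 366 days (Feb 29, 1720 is in that span).
Nov 20, 1720 → Dec 20, 1720: 30 days (November has 30).
Dec 20, 1720 → Jan 20, 1721: 31 days (December has 31).
Jan 20, 1721 → Feb 20, 1721: 31 days (January has 31).
Feb 20, 1721 → Mar 20, 1721: 28 days (February has 28).
Mar 20, 1721 → Apr 20, 1721: 31 days (March has 31).
Apr 20, 1721 → May 20, 1721: 30 days (April has 30).
May 20, 1721 → Jun 20, 1721: 31 days (May has 31).
Jun 20, 1721 → Jul 11, 1721: 21 days.
Total: 5712 days.

5712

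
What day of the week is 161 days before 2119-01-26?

Thursday

First find the weekday of Jan 26, 2119. Doomsday rule: the anchor day for the 2100s is Sunday. For year 19: 19÷12 = 1 r 7, and 7÷4 = 1, so 1+7+1 = 9.
Sunday + 9 ≡ Tuesday — that's 2119's doomsday.
In January the doomsday date is Jan 3 (2119 is not a leap year).
Jan 26 is 23 days after Jan 3; 23 mod 7 = 2, so Tuesday + 2 = Thursday.
161 mod 7 = 0, so 161 days before a Thursday is Thursday − 0 = Thursday.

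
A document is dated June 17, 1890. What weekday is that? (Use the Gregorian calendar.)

Tuesday

Doomsday rule: the anchor day for the 1800s is Friday. For year 90: 90÷12 = 7 r 6, and 6÷4 = 1, so 7+6+1 = 14.
Friday + 14 ≡ Friday — that's 1890's doomsday.
In June the doomsday date is Jun 6.
Jun 17 is 11 days after Jun 6; 11 mod 7 = 4, so Friday + 4 = Tuesday.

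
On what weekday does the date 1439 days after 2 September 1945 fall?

Thursday

Sep 2, 1945 is a Sunday.
1439 mod 7 = 4, so 1439 days after a Sunday is Sunday + 4 = Thursday.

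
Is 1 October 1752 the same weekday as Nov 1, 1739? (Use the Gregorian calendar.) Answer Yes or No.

From Nov 1, 1739 to Oct 1, 1752 is 4718 days.
4718 mod 7 = 0, so they are the same weekday.
(Nov 1, 1739 is a Sunday; Oct 1, 1752 is a Sunday.)

Yes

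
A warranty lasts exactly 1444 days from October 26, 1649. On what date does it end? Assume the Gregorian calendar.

October 9, 1653

+365 (one year) → Oct 26, 1650 (1079 left).
+365 (one year) → Oct 26, 1651 (714 left).
+366 (one year; includes Feb 29, 1652) → Oct 26, 1652 (348 left).
Oct has 31 days: +6 → Nov 1, 1652 (342 left).
Nov has 30 days: +30 → Dec 1, 1652 (312 left).
Dec has 31 days: +31 → Jan 1, 1653 (281 left).
Jan has 31 days: +31 → Feb 1, 1653 (250 left).
Feb has 28 days: +28 → Mar 1, 1653 (222 left).
Mar has 31 days: +31 → Apr 1, 1653 (191 left).
Apr has 30 days: +30 → May 1, 1653 (161 left).
May has 31 days: +31 → Jun 1, 1653 (130 left).
Jun has 30 days: +30 → Jul 1, 1653 (100 left).
Jul has 31 days: +31 → Aug 1, 1653 (69 left).
Aug has 31 days: +31 → Sep 1, 1653 (38 left).
Sep has 30 days: +30 → Oct 1, 1653 (8 left).
+8 → Oct 9, 1653.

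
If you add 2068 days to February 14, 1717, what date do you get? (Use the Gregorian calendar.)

October 14, 1722

+365 (one year) → Feb 14, 1718 (1703 left).
+365 (one year) → Feb 14, 1719 (1338 left).
+365 (one year) → Feb 14, 1720 (973 left).
+366 (one year; includes Feb 29, 1720) → Feb 14, 1721 (607 left).
+365 (one year) → Feb 14, 1722 (242 left).
Feb has 28 days: +15 → Mar 1, 1722 (227 left).
Mar has 31 days: +31 → Apr 1, 1722 (196 left).
Apr has 30 days: +30 → May 1, 1722 (166 left).
May has 31 days: +31 → Jun 1, 1722 (135 left).
Jun has 30 days: +30 → Jul 1, 1722 (105 left).
Jul has 31 days: +31 → Aug 1, 1722 (74 left).
Aug has 31 days: +31 → Sep 1, 1722 (43 left).
Sep has 30 days: +30 → Oct 1, 1722 (13 left).
+13 → Oct 14, 1722.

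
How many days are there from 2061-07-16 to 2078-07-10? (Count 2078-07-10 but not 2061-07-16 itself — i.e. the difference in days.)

Jul 16, 2061 → Jul 16, 2062: 365 days.
Jul 16, 2062 → Jul 16, 2063: 365 days.
Jul 16, 2063 → Jul 16, 2064: 366 days (Feb 29, 2064 is in that span).
Jul 16, 2064 → Jul 16, 2065: 365 days.
Jul 16, 2065 → Jul 16, 2066: 365 days.
Jul 16, 2066 → Jul 16, 2067: 365 days.
Jul 16, 2067 → Jul 16, 2068: 366 days (Feb 29, 2068 is in that span).
Jul 16, 2068 → Jul 16, 2069: 365 days.
Jul 16, 2069 → Jul 16, 2070: 365 days.
Jul 16, 2070 → Jul 16, 2071: 365 days.
Jul 16, 2071 → Jul 16, 2072: 366 days (Feb 29, 2072 is in that span).
Jul 16, 2072 → Jul 16, 2073: 365 days.
Jul 16, 2073 → Jul 16, 2074: 365 days.
Jul 16, 2074 → Jul 16, 2075: 365 days.
Jul 16, 2075 → Jul 16, 2076: 366 days (Feb 29, 2076 is in that span).
Jul 16, 2076 → Jul 16, 2077: 365 days.
Jul 16, 2077 → Aug 16, 2077: 31 days (July has 31).
Aug 16, 2077 → Sep 16, 2077: 31 days (August has 31).
Sep 16, 2077 → Oct 16, 2077: 30 days (September has 30).
Oct 16, 2077 → Nov 16, 2077: 31 days (October has 31).
Nov 16, 2077 → Dec 16, 2077: 30 days (November has 30).
Dec 16, 2077 → Jan 16, 2078: 31 days (December has 31).
Jan 16, 2078 → Feb 16, 2078: 31 days (January has 31).
Feb 16, 2078 → Mar 16, 2078: 28 days (February has 28).
Mar 16, 2078 → Apr 16, 2078: 31 days (March has 31).
Apr 16, 2078 → May 16, 2078: 30 days (April has 30).
May 16, 2078 → Jun 16, 2078: 31 days (May has 31).
Jun 16, 2078 → Jul 10, 2078: 24 days.
Total: 6203 days.

6203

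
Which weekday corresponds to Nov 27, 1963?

Doomsday rule: the anchor day for the 1900s is Wednesday. For year 63: 63÷12 = 5 r 3, and 3÷4 = 0, so 5+3+0 = 8.
Wednesday + 8 ≡ Thursday — that's 1963's doomsday.
In November the doomsday date is Nov 7.
Nov 27 is 20 days after Nov 7; 20 mod 7 = 6, so Thursday + 6 = Wednesday.

Wednesday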